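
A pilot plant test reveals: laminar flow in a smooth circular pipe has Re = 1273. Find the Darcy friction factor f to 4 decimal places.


f = 64 / Re
f = 64 / 1273
f = 0.0503


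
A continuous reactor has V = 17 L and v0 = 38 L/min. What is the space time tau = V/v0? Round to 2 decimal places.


tau = V / v0
tau = 17 / 38
tau = 0.45 min


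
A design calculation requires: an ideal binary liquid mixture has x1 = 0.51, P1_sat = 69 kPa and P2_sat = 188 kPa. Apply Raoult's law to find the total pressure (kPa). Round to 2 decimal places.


P = x1*P1_sat + x2*P2_sat
x2 = 1 - x1 = 1 - 0.51 = 0.49
P = 0.51*69 + 0.49*188
P = 35.19 + 92.12
P = 127.31 kPa


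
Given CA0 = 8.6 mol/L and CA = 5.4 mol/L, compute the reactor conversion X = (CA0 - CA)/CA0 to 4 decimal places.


X = (CA0 - CA) / CA0
X = (8.6 - 5.4) / 8.6
X = 3.2 / 8.6
X = 0.3721


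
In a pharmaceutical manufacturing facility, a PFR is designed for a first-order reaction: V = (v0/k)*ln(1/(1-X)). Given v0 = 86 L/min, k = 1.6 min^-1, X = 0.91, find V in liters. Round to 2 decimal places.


V = (v0/k) * ln(1/(1-X))
V = (86/1.6) * ln(1/(1-0.91))
V = 53.75 * ln(11.111111)
V = 53.75 * 2.407946
V = 129.43 L


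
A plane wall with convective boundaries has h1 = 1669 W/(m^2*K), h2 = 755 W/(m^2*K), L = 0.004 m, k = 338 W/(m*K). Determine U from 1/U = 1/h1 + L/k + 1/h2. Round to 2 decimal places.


1/U = 1/h1 + L/k + 1/h2
1/U = 1/1669 + 0.004/338 + 1/755
1/U = 0.0005991612 + 1.18343e-05 + 0.0013245033
1/U = 0.0019354988
U = 516.66 W/(m^2*K)


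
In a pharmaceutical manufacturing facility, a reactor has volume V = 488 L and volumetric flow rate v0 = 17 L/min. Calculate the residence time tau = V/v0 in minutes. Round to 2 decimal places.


tau = V / v0
tau = 488 / 17
tau = 28.71 min


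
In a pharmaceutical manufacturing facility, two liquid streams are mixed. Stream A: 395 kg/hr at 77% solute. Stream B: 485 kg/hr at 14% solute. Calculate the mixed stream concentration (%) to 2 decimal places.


Mass balance on solute: F1*x1 + F2*x2 = F3*x3
F3 = F1 + F2 = 395 + 485 = 880 kg/hr
x3 = (F1*x1 + F2*x2)/F3
x3 = (395*0.77 + 485*0.14) / 880
x3 = 42.28%


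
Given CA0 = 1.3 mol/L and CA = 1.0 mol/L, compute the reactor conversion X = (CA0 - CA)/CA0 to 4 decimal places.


X = (CA0 - CA) / CA0
X = (1.3 - 1.0) / 1.3
X = 0.3 / 1.3
X = 0.2308


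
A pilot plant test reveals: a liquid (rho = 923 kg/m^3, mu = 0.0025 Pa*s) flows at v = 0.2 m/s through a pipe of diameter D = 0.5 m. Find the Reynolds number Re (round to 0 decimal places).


Re = rho * v * D / mu
Re = 923 * 0.2 * 0.5 / 0.0025
Re = 92.3 / 0.0025
Re = 36920


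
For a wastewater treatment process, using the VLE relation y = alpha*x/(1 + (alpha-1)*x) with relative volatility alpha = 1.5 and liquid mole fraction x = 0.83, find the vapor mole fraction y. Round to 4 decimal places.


y = alpha*x / (1 + (alpha-1)*x)
y = 1.5*0.83 / (1 + (1.5-1)*0.83)
y = 1.245 / (1 + 0.415)
y = 1.245 / 1.415
y = 0.8799


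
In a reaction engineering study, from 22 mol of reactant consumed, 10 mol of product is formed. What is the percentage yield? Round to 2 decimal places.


Yield = (moles product / moles consumed) * 100%
Yield = (10 / 22) * 100
Yield = 0.4545 * 100
Yield = 45.45%


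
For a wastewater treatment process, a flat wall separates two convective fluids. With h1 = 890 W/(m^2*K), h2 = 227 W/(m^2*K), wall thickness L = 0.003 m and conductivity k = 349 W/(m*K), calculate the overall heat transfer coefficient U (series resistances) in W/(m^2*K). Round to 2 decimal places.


1/U = 1/h1 + L/k + 1/h2
1/U = 1/890 + 0.003/349 + 1/227
1/U = 0.0011235955 + 8.596e-06 + 0.0044052863
1/U = 0.0055374778
U = 180.59 W/(m^2*K)


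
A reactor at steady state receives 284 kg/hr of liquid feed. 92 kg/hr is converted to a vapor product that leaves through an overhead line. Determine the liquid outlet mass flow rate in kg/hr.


Steady-state mass balance on the main outlet: F_out = F_in - F_removed
F_out = 284 - 92
F_out = 192 kg/hr


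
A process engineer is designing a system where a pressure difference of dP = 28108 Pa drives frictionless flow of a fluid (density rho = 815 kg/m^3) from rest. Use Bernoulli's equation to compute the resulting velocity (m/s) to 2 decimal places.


v = sqrt(2*dP/rho)
v = sqrt(2*28108/815)
v = sqrt(68.976687)
v = 8.31 m/s


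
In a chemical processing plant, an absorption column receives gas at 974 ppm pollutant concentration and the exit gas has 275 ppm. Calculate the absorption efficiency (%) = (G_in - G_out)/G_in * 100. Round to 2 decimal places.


Efficiency = (G_in - G_out) / G_in * 100%
Efficiency = (974 - 275) / 974 * 100
Efficiency = 699 / 974 * 100
Efficiency = 71.77%


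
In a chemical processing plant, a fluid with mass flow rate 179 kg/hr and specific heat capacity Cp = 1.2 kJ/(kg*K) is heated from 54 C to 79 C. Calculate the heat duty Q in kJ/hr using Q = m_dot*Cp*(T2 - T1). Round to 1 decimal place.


Q = m_dot * Cp * (T2 - T1)
Q = 179 * 1.2 * (79 - 54)
Q = 179 * 1.2 * 25
Q = 5370.0 kJ/hr


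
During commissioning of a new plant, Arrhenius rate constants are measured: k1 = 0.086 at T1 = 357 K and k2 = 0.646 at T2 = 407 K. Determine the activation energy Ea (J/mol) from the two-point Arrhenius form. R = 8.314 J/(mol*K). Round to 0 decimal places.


Ea = R * ln(k2/k1) / (1/T1 - 1/T2)
ln(k2/k1) = ln(0.646/0.086) = 2.0164522
1/T1 - 1/T2 = 1/357 - 1/407 = 0.000344117991
Ea = 8.314 * 2.0164522 / 0.000344117991
Ea = 48718 J/mol


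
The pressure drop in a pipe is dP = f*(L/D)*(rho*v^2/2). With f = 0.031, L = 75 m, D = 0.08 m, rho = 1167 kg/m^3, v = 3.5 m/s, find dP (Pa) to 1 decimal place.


dP = f * (L/D) * (rho*v^2/2)
dP = 0.031 * (75/0.08) * (1167*3.5^2/2)
L/D = 937.5
rho*v^2/2 = 1167*12.25/2 = 7147.875
dP = 0.031 * 937.5 * 7147.875
dP = 207735.1 Pa


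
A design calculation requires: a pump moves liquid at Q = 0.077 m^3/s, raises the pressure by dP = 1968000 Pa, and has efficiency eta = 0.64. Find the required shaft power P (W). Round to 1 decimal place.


P = Q * dP / eta
P = 0.077 * 1968000 / 0.64
P = 151536.0 / 0.64
P = 236775.0 W


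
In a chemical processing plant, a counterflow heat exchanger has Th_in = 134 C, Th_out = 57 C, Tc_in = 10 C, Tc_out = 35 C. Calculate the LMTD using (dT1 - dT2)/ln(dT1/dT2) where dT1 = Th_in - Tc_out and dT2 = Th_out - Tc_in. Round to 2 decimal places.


dT1 = Th_in - Tc_out = 134 - 35 = 99
dT2 = Th_out - Tc_in = 57 - 10 = 47
LMTD = (dT1 - dT2) / ln(dT1/dT2)
LMTD = (99 - 47) / ln(99/47)
LMTD = 69.80 K


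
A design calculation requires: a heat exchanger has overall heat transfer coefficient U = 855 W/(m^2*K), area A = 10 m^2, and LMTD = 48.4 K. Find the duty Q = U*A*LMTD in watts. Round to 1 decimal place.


Q = U * A * LMTD
Q = 855 * 10 * 48.4
Q = 413820.0 W


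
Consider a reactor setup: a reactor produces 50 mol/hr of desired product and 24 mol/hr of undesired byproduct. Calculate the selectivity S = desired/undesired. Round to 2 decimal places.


S = desired product rate / undesired product rate
S = 50 / 24
S = 2.08


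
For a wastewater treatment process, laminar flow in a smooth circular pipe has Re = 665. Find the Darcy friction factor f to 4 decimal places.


f = 64 / Re
f = 64 / 665
f = 0.0962


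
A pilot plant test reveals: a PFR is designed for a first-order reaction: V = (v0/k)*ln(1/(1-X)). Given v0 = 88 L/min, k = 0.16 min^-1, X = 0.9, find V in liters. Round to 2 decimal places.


V = (v0/k) * ln(1/(1-X))
V = (88/0.16) * ln(1/(1-0.9))
V = 550.0 * ln(10.0)
V = 550.0 * 2.302585
V = 1266.42 L


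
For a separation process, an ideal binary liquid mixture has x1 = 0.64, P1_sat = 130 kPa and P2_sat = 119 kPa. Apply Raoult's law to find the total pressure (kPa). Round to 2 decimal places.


P = x1*P1_sat + x2*P2_sat
x2 = 1 - x1 = 1 - 0.64 = 0.36
P = 0.64*130 + 0.36*119
P = 83.2 + 42.84
P = 126.04 kPa


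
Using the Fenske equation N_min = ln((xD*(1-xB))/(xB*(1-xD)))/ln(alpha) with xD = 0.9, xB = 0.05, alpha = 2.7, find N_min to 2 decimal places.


N_min = ln((xD*(1-xB))/(xB*(1-xD))) / ln(alpha)
Numerator inside ln: 0.855 / 0.005 = 171.0
ln(171.0) = 5.141664
ln(alpha) = ln(2.7) = 0.993252
N_min = 5.141664 / 0.993252 = 5.18


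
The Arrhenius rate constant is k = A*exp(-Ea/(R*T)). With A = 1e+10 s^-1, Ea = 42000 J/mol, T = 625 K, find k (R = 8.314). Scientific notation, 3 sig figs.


k = A * exp(-Ea/(R*T))
k = 1e+10 * exp(-42000 / (8.314 * 625))
k = 1e+10 * exp(-8.082752)
k = 3.09e+06


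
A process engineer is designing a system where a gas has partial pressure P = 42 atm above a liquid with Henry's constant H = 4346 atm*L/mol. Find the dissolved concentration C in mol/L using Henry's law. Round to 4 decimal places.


C = P / H
C = 42 / 4346
C = 0.0097 mol/L


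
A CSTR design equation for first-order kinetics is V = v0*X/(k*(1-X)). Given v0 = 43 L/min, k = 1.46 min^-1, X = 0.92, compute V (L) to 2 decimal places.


V = v0 * X / (k * (1 - X))
V = 43 * 0.92 / (1.46 * (1 - 0.92))
V = 39.56 / (1.46 * 0.08)
V = 39.56 / 0.1168
V = 338.70 L


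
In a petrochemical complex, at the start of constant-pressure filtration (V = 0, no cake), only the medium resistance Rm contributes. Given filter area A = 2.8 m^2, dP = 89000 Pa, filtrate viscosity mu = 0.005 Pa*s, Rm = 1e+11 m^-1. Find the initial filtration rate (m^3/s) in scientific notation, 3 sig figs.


rate = A * dP / (mu * Rm)
rate = 2.8 * 89000 / (0.005 * 1e+11)
rate = 249200.0 / 5.000e+08
rate = 4.98e-04 m^3/s


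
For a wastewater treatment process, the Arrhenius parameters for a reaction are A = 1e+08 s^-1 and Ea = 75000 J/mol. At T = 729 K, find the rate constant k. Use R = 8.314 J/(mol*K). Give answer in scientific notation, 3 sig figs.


k = A * exp(-Ea/(R*T))
k = 1e+08 * exp(-75000 / (8.314 * 729))
k = 1e+08 * exp(-12.374388)
k = 4.23e+02


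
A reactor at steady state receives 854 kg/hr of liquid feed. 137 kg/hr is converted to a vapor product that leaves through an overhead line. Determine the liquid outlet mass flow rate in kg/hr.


Steady-state mass balance on the main outlet: F_out = F_in - F_removed
F_out = 854 - 137
F_out = 717 kg/hr


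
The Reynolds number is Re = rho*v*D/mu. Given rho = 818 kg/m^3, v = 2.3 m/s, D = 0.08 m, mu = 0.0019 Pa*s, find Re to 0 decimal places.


Re = rho * v * D / mu
Re = 818 * 2.3 * 0.08 / 0.0019
Re = 150.512 / 0.0019
Re = 79217


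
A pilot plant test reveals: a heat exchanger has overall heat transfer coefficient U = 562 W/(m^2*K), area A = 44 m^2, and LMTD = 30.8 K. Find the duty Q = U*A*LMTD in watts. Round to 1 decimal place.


Q = U * A * LMTD
Q = 562 * 44 * 30.8
Q = 761622.4 W


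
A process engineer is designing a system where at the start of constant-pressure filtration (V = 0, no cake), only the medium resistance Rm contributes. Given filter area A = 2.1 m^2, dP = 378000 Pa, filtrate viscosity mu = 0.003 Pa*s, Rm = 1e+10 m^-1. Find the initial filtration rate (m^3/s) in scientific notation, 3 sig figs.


rate = A * dP / (mu * Rm)
rate = 2.1 * 378000 / (0.003 * 1e+10)
rate = 793800.0 / 3.000e+07
rate = 2.65e-02 m^3/s


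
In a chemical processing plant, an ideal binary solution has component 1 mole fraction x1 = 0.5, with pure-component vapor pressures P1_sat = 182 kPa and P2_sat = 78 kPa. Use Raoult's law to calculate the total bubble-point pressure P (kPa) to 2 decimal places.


P = x1*P1_sat + x2*P2_sat
x2 = 1 - x1 = 1 - 0.5 = 0.5
P = 0.5*182 + 0.5*78
P = 91.0 + 39.0
P = 130.00 kPa


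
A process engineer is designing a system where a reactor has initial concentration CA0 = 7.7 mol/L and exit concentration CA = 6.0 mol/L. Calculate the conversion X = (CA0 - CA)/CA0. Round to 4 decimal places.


X = (CA0 - CA) / CA0
X = (7.7 - 6.0) / 7.7
X = 1.7 / 7.7
X = 0.2208


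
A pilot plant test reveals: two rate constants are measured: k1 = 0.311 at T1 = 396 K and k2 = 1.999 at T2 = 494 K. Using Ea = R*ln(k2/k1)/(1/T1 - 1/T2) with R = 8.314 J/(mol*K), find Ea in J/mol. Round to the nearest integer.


Ea = R * ln(k2/k1) / (1/T1 - 1/T2)
ln(k2/k1) = ln(1.999/0.311) = 1.8606094
1/T1 - 1/T2 = 1/396 - 1/494 = 0.000500961027
Ea = 8.314 * 1.8606094 / 0.000500961027
Ea = 30879 J/mol


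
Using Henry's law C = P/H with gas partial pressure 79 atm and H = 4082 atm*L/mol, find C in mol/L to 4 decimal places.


C = P / H
C = 79 / 4082
C = 0.0194 mol/L


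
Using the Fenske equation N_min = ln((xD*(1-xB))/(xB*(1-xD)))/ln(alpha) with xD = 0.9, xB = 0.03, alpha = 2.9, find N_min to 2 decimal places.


N_min = ln((xD*(1-xB))/(xB*(1-xD))) / ln(alpha)
Numerator inside ln: 0.873 / 0.003 = 291.0
ln(291.0) = 5.673323
ln(alpha) = ln(2.9) = 1.064711
N_min = 5.673323 / 1.064711 = 5.33


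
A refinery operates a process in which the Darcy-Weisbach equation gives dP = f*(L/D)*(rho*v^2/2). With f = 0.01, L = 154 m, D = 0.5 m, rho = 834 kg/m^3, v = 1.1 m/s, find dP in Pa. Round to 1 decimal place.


dP = f * (L/D) * (rho*v^2/2)
dP = 0.01 * (154/0.5) * (834*1.1^2/2)
L/D = 308.0
rho*v^2/2 = 834*1.21/2 = 504.57
dP = 0.01 * 308.0 * 504.57
dP = 1554.1 Pa


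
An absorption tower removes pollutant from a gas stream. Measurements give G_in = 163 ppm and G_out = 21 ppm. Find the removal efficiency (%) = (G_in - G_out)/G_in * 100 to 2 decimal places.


Efficiency = (G_in - G_out) / G_in * 100%
Efficiency = (163 - 21) / 163 * 100
Efficiency = 142 / 163 * 100
Efficiency = 87.12%


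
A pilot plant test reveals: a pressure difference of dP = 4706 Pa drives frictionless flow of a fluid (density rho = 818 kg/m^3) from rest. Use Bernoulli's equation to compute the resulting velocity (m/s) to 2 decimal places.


v = sqrt(2*dP/rho)
v = sqrt(2*4706/818)
v = sqrt(11.506112)
v = 3.39 m/s


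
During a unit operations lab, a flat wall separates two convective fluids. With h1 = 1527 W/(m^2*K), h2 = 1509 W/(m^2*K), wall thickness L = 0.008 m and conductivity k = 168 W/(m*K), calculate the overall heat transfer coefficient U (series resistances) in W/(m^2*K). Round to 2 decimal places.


1/U = 1/h1 + L/k + 1/h2
1/U = 1/1527 + 0.008/168 + 1/1509
1/U = 0.0006548788 + 4.7619e-05 + 0.0006626905
1/U = 0.0013651883
U = 732.50 W/(m^2*K)


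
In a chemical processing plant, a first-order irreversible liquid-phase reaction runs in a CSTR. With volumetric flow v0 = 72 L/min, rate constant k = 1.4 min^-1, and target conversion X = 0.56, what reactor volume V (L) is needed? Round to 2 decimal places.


V = v0 * X / (k * (1 - X))
V = 72 * 0.56 / (1.4 * (1 - 0.56))
V = 40.32 / (1.4 * 0.44)
V = 40.32 / 0.616
V = 65.45 L


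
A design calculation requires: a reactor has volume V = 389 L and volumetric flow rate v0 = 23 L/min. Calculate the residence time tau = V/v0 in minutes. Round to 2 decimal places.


tau = V / v0
tau = 389 / 23
tau = 16.91 min


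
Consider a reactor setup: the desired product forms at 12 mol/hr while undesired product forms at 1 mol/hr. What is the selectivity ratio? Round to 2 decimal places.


S = desired product rate / undesired product rate
S = 12 / 1
S = 12.00


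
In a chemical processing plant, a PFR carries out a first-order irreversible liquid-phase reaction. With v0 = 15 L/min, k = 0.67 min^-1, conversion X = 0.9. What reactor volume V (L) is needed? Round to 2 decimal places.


V = (v0/k) * ln(1/(1-X))
V = (15/0.67) * ln(1/(1-0.9))
V = 22.38806 * ln(10.0)
V = 22.38806 * 2.302585
V = 51.55 L


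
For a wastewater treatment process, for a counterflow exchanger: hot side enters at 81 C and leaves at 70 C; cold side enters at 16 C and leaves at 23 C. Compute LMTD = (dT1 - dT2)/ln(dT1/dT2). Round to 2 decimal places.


dT1 = Th_in - Tc_out = 81 - 23 = 58
dT2 = Th_out - Tc_in = 70 - 16 = 54
LMTD = (dT1 - dT2) / ln(dT1/dT2)
LMTD = (58 - 54) / ln(58/54)
LMTD = 55.98 K


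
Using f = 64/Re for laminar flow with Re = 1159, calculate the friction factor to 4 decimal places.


f = 64 / Re
f = 64 / 1159
f = 0.0552


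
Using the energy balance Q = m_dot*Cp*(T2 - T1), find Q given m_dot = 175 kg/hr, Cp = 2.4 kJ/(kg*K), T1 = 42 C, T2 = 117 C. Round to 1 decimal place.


Q = m_dot * Cp * (T2 - T1)
Q = 175 * 2.4 * (117 - 42)
Q = 175 * 2.4 * 75
Q = 31500.0 kJ/hr


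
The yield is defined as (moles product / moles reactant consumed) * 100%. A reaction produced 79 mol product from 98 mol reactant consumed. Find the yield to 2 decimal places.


Yield = (moles product / moles consumed) * 100%
Yield = (79 / 98) * 100
Yield = 0.8061 * 100
Yield = 80.61%


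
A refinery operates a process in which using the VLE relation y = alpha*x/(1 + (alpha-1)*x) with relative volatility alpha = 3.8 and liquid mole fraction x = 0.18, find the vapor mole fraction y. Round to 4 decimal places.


y = alpha*x / (1 + (alpha-1)*x)
y = 3.8*0.18 / (1 + (3.8-1)*0.18)
y = 0.684 / (1 + 0.504)
y = 0.684 / 1.504
y = 0.4548


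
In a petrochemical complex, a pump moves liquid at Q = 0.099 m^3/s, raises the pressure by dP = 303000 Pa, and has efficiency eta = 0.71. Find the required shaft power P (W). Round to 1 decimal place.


P = Q * dP / eta
P = 0.099 * 303000 / 0.71
P = 29997.0 / 0.71
P = 42249.3 W


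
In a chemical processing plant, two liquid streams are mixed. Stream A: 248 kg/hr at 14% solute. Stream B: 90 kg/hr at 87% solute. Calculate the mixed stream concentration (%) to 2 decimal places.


Mass balance on solute: F1*x1 + F2*x2 = F3*x3
F3 = F1 + F2 = 248 + 90 = 338 kg/hr
x3 = (F1*x1 + F2*x2)/F3
x3 = (248*0.14 + 90*0.87) / 338
x3 = 33.44%


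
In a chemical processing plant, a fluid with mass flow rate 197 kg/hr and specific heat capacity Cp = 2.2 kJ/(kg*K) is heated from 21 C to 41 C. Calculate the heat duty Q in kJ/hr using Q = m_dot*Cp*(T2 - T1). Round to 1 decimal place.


Q = m_dot * Cp * (T2 - T1)
Q = 197 * 2.2 * (41 - 21)
Q = 197 * 2.2 * 20
Q = 8668.0 kJ/hr


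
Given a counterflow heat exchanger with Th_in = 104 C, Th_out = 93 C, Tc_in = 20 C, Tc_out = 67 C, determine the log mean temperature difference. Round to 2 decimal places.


dT1 = Th_in - Tc_out = 104 - 67 = 37
dT2 = Th_out - Tc_in = 93 - 20 = 73
LMTD = (dT1 - dT2) / ln(dT1/dT2)
LMTD = (37 - 73) / ln(37/73)
LMTD = 52.98 K


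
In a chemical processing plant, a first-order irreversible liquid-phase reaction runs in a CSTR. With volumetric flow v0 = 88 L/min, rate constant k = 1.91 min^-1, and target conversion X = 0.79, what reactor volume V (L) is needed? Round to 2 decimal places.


V = v0 * X / (k * (1 - X))
V = 88 * 0.79 / (1.91 * (1 - 0.79))
V = 69.52 / (1.91 * 0.21)
V = 69.52 / 0.4011
V = 173.32 L


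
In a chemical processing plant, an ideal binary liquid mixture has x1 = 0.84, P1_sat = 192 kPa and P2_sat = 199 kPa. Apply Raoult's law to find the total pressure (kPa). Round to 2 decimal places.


P = x1*P1_sat + x2*P2_sat
x2 = 1 - x1 = 1 - 0.84 = 0.16
P = 0.84*192 + 0.16*199
P = 161.28 + 31.84
P = 193.12 kPa


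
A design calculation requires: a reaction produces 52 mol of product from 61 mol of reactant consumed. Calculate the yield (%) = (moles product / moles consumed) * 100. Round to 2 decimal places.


Yield = (moles product / moles consumed) * 100%
Yield = (52 / 61) * 100
Yield = 0.8525 * 100
Yield = 85.25%


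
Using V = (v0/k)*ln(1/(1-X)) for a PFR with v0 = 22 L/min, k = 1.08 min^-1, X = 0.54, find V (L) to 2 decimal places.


V = (v0/k) * ln(1/(1-X))
V = (22/1.08) * ln(1/(1-0.54))
V = 20.37037 * ln(2.173913)
V = 20.37037 * 0.776529
V = 15.82 L


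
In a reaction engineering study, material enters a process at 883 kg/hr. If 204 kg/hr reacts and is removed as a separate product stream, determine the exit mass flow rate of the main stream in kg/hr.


Steady-state mass balance on the main outlet: F_out = F_in - F_removed
F_out = 883 - 204
F_out = 679 kg/hr


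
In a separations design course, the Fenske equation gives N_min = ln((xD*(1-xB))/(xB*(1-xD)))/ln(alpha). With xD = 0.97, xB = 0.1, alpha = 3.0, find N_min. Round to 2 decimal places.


N_min = ln((xD*(1-xB))/(xB*(1-xD))) / ln(alpha)
Numerator inside ln: 0.873 / 0.003 = 291.0
ln(291.0) = 5.673323
ln(alpha) = ln(3.0) = 1.098612
N_min = 5.673323 / 1.098612 = 5.16


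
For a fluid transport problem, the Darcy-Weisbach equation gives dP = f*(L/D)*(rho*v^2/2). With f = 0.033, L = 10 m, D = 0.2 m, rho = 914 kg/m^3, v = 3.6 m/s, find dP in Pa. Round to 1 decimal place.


dP = f * (L/D) * (rho*v^2/2)
dP = 0.033 * (10/0.2) * (914*3.6^2/2)
L/D = 50.0
rho*v^2/2 = 914*12.96/2 = 5922.72
dP = 0.033 * 50.0 * 5922.72
dP = 9772.5 Pa


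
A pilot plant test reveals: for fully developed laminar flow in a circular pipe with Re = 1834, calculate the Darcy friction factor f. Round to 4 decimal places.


f = 64 / Re
f = 64 / 1834
f = 0.0349


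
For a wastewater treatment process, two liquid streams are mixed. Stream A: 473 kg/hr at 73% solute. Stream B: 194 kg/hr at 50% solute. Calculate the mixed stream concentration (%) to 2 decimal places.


Mass balance on solute: F1*x1 + F2*x2 = F3*x3
F3 = F1 + F2 = 473 + 194 = 667 kg/hr
x3 = (F1*x1 + F2*x2)/F3
x3 = (473*0.73 + 194*0.5) / 667
x3 = 66.31%


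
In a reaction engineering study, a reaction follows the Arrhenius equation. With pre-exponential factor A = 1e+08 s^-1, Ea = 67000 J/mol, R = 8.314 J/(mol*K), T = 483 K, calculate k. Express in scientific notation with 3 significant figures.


k = A * exp(-Ea/(R*T))
k = 1e+08 * exp(-67000 / (8.314 * 483))
k = 1e+08 * exp(-16.684671)
k = 5.67e+00


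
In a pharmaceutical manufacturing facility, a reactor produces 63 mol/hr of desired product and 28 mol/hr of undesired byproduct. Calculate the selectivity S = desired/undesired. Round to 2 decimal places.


S = desired product rate / undesired product rate
S = 63 / 28
S = 2.25


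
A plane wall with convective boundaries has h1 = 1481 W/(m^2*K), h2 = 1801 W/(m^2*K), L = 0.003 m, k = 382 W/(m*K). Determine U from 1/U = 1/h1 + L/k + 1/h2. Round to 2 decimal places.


1/U = 1/h1 + L/k + 1/h2
1/U = 1/1481 + 0.003/382 + 1/1801
1/U = 0.0006752194 + 7.8534e-06 + 0.0005552471
1/U = 0.0012383199
U = 807.55 W/(m^2*K)


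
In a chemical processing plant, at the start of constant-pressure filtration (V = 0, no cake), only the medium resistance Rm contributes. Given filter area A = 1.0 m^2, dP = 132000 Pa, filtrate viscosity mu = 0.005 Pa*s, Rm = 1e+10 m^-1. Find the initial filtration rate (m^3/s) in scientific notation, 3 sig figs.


rate = A * dP / (mu * Rm)
rate = 1.0 * 132000 / (0.005 * 1e+10)
rate = 132000.0 / 5.000e+07
rate = 2.64e-03 m^3/s


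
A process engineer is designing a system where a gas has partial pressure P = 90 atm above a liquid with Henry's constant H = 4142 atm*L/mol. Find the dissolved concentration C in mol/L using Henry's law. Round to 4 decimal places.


C = P / H
C = 90 / 4142
C = 0.0217 mol/L


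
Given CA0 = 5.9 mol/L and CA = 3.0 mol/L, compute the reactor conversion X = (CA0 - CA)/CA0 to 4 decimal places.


X = (CA0 - CA) / CA0
X = (5.9 - 3.0) / 5.9
X = 2.9 / 5.9
X = 0.4915


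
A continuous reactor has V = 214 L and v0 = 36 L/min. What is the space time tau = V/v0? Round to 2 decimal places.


tau = V / v0
tau = 214 / 36
tau = 5.94 min


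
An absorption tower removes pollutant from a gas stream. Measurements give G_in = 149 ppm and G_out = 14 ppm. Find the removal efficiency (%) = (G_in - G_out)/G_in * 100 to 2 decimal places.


Efficiency = (G_in - G_out) / G_in * 100%
Efficiency = (149 - 14) / 149 * 100
Efficiency = 135 / 149 * 100
Efficiency = 90.60%


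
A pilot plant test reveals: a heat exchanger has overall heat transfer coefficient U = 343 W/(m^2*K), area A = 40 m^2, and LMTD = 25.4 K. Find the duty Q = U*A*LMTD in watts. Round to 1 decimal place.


Q = U * A * LMTD
Q = 343 * 40 * 25.4
Q = 348488.0 W


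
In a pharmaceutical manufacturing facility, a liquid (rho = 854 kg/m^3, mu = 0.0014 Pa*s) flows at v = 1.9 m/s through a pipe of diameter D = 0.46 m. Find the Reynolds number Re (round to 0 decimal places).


Re = rho * v * D / mu
Re = 854 * 1.9 * 0.46 / 0.0014
Re = 746.396 / 0.0014
Re = 533140


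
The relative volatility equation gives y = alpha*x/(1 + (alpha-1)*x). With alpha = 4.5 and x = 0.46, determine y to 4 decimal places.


y = alpha*x / (1 + (alpha-1)*x)
y = 4.5*0.46 / (1 + (4.5-1)*0.46)
y = 2.07 / (1 + 1.61)
y = 2.07 / 2.61
y = 0.7931


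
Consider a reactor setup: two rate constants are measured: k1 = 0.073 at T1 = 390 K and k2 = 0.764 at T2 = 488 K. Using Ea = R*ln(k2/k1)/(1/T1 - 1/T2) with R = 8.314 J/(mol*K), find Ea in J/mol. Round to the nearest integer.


Ea = R * ln(k2/k1) / (1/T1 - 1/T2)
ln(k2/k1) = ln(0.764/0.073) = 2.3481083
1/T1 - 1/T2 = 1/390 - 1/488 = 0.000514922236
Ea = 8.314 * 2.3481083 / 0.000514922236
Ea = 37913 J/mol


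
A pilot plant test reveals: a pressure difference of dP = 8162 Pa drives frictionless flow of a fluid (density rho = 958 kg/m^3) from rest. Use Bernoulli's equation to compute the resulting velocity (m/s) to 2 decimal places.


v = sqrt(2*dP/rho)
v = sqrt(2*8162/958)
v = sqrt(17.039666)
v = 4.13 m/s


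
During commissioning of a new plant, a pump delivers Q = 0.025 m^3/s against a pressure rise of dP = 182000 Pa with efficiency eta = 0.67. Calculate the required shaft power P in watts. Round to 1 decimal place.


P = Q * dP / eta
P = 0.025 * 182000 / 0.67
P = 4550.0 / 0.67
P = 6791.0 W


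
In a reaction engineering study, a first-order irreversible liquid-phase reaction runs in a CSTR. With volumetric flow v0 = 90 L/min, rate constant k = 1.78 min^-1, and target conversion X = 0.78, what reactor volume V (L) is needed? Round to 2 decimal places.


V = v0 * X / (k * (1 - X))
V = 90 * 0.78 / (1.78 * (1 - 0.78))
V = 70.2 / (1.78 * 0.22)
V = 70.2 / 0.3916
V = 179.26 L


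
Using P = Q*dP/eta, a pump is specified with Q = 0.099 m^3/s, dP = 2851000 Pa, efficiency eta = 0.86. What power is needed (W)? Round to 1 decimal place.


P = Q * dP / eta
P = 0.099 * 2851000 / 0.86
P = 282249.0 / 0.86
P = 328196.5 W


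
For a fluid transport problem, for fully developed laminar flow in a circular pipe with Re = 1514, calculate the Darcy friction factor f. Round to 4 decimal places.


f = 64 / Re
f = 64 / 1514
f = 0.0423


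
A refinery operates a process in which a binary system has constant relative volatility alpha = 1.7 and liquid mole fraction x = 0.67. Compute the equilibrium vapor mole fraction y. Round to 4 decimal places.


y = alpha*x / (1 + (alpha-1)*x)
y = 1.7*0.67 / (1 + (1.7-1)*0.67)
y = 1.139 / (1 + 0.469)
y = 1.139 / 1.469
y = 0.7754


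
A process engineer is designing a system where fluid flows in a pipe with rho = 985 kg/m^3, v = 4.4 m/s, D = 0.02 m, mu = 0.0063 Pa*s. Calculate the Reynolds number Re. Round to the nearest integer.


Re = rho * v * D / mu
Re = 985 * 4.4 * 0.02 / 0.0063
Re = 86.68 / 0.0063
Re = 13759


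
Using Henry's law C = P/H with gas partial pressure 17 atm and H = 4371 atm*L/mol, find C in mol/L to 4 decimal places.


C = P / H
C = 17 / 4371
C = 0.0039 mol/L


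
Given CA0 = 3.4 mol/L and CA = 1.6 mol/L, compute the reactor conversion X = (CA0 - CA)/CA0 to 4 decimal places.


X = (CA0 - CA) / CA0
X = (3.4 - 1.6) / 3.4
X = 1.8 / 3.4
X = 0.5294


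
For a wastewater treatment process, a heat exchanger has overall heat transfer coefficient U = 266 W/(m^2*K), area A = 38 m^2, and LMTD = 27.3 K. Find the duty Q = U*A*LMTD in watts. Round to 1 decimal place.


Q = U * A * LMTD
Q = 266 * 38 * 27.3
Q = 275948.4 W


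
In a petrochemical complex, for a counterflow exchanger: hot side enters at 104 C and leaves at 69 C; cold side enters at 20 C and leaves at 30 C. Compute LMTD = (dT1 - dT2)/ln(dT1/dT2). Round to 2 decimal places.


dT1 = Th_in - Tc_out = 104 - 30 = 74
dT2 = Th_out - Tc_in = 69 - 20 = 49
LMTD = (dT1 - dT2) / ln(dT1/dT2)
LMTD = (74 - 49) / ln(74/49)
LMTD = 60.64 K


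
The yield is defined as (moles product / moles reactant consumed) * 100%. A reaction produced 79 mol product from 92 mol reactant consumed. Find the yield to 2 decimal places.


Yield = (moles product / moles consumed) * 100%
Yield = (79 / 92) * 100
Yield = 0.8587 * 100
Yield = 85.87%


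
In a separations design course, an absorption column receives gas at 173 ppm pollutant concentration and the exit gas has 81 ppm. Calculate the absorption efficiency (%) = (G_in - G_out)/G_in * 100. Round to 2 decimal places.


Efficiency = (G_in - G_out) / G_in * 100%
Efficiency = (173 - 81) / 173 * 100
Efficiency = 92 / 173 * 100
Efficiency = 53.18%


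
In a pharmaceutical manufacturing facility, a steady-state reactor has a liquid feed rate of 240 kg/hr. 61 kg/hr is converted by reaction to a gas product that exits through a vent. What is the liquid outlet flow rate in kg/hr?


Steady-state mass balance on the main outlet: F_out = F_in - F_removed
F_out = 240 - 61
F_out = 179 kg/hr


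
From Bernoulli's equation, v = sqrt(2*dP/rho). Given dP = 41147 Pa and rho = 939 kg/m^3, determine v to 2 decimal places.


v = sqrt(2*dP/rho)
v = sqrt(2*41147/939)
v = sqrt(87.640043)
v = 9.36 m/s


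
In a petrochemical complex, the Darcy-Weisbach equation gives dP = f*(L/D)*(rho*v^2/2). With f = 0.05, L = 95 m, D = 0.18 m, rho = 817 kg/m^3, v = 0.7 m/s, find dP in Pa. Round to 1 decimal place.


dP = f * (L/D) * (rho*v^2/2)
dP = 0.05 * (95/0.18) * (817*0.7^2/2)
L/D = 527.77777778
rho*v^2/2 = 817*0.49/2 = 200.165
dP = 0.05 * 527.77777778 * 200.165
dP = 5282.1 Pa


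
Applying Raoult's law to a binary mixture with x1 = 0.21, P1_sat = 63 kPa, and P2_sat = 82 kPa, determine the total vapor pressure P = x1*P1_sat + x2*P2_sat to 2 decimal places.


P = x1*P1_sat + x2*P2_sat
x2 = 1 - x1 = 1 - 0.21 = 0.79
P = 0.21*63 + 0.79*82
P = 13.23 + 64.78
P = 78.01 kPa


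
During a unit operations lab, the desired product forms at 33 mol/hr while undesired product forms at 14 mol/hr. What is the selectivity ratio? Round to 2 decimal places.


S = desired product rate / undesired product rate
S = 33 / 14
S = 2.36


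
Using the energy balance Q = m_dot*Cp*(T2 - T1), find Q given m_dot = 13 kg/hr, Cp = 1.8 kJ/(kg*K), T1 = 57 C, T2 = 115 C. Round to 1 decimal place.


Q = m_dot * Cp * (T2 - T1)
Q = 13 * 1.8 * (115 - 57)
Q = 13 * 1.8 * 58
Q = 1357.2 kJ/hr


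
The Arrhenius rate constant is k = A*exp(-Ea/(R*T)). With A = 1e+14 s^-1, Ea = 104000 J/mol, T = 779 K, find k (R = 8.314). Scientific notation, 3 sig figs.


k = A * exp(-Ea/(R*T))
k = 1e+14 * exp(-104000 / (8.314 * 779))
k = 1e+14 * exp(-16.057793)
k = 1.06e+07


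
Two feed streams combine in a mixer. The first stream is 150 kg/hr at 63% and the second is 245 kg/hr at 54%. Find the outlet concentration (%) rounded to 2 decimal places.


Mass balance on solute: F1*x1 + F2*x2 = F3*x3
F3 = F1 + F2 = 150 + 245 = 395 kg/hr
x3 = (F1*x1 + F2*x2)/F3
x3 = (150*0.63 + 245*0.54) / 395
x3 = 57.42%


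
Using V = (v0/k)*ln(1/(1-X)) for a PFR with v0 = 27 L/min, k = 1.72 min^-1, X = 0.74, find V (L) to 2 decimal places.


V = (v0/k) * ln(1/(1-X))
V = (27/1.72) * ln(1/(1-0.74))
V = 15.697674 * ln(3.846154)
V = 15.697674 * 1.347074
V = 21.15 L


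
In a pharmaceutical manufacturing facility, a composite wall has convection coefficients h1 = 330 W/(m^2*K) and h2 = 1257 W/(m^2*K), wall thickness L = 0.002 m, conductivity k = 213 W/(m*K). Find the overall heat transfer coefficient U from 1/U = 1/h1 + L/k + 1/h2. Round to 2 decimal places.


1/U = 1/h1 + L/k + 1/h2
1/U = 1/330 + 0.002/213 + 1/1257
1/U = 0.003030303 + 9.3897e-06 + 0.0007955449
1/U = 0.0038352376
U = 260.74 W/(m^2*K)


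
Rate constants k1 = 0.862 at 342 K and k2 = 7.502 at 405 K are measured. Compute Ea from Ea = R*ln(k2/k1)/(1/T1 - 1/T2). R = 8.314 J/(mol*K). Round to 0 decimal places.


Ea = R * ln(k2/k1) / (1/T1 - 1/T2)
ln(k2/k1) = ln(7.502/0.862) = 2.1636697
1/T1 - 1/T2 = 1/342 - 1/405 = 0.000454840806
Ea = 8.314 * 2.1636697 / 0.000454840806
Ea = 39550 J/mol


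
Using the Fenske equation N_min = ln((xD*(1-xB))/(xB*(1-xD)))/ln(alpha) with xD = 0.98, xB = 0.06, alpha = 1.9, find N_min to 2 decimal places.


N_min = ln((xD*(1-xB))/(xB*(1-xD))) / ln(alpha)
Numerator inside ln: 0.9212 / 0.0012 = 767.666667
ln(767.666667) = 6.643356
ln(alpha) = ln(1.9) = 0.641854
N_min = 6.643356 / 0.641854 = 10.35


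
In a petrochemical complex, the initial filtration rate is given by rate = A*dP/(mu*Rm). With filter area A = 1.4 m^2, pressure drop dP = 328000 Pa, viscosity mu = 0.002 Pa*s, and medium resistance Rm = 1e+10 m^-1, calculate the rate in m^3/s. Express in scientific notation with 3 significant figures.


rate = A * dP / (mu * Rm)
rate = 1.4 * 328000 / (0.002 * 1e+10)
rate = 459200.0 / 2.000e+07
rate = 2.30e-02 m^3/s


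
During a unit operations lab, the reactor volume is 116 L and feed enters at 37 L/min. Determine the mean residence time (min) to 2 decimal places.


tau = V / v0
tau = 116 / 37
tau = 3.14 min


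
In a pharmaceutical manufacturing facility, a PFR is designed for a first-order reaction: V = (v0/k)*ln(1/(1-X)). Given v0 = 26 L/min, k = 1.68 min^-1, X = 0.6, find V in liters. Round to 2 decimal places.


V = (v0/k) * ln(1/(1-X))
V = (26/1.68) * ln(1/(1-0.6))
V = 15.47619 * ln(2.5)
V = 15.47619 * 0.916291
V = 14.18 L


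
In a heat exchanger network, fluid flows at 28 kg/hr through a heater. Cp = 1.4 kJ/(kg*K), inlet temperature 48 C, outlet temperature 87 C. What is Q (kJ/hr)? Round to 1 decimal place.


Q = m_dot * Cp * (T2 - T1)
Q = 28 * 1.4 * (87 - 48)
Q = 28 * 1.4 * 39
Q = 1528.8 kJ/hr


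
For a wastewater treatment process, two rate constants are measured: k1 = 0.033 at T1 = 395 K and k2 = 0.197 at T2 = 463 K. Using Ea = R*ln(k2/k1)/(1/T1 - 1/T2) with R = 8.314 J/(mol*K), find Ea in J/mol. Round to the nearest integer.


Ea = R * ln(k2/k1) / (1/T1 - 1/T2)
ln(k2/k1) = ln(0.197/0.033) = 1.7866962
1/T1 - 1/T2 = 1/395 - 1/463 = 0.000371818356
Ea = 8.314 * 1.7866962 / 0.000371818356
Ea = 39951 J/mol


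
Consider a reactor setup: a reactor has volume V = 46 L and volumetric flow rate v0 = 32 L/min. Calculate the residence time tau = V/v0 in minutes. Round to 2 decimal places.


tau = V / v0
tau = 46 / 32
tau = 1.44 min


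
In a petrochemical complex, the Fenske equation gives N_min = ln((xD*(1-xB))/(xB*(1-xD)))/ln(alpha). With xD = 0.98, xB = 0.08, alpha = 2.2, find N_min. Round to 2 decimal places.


N_min = ln((xD*(1-xB))/(xB*(1-xD))) / ln(alpha)
Numerator inside ln: 0.9016 / 0.0016 = 563.5
ln(563.5) = 6.334167
ln(alpha) = ln(2.2) = 0.788457
N_min = 6.334167 / 0.788457 = 8.03


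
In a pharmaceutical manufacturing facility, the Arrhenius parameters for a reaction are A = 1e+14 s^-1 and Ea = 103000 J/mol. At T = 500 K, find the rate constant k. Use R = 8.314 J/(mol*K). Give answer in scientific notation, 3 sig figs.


k = A * exp(-Ea/(R*T))
k = 1e+14 * exp(-103000 / (8.314 * 500))
k = 1e+14 * exp(-24.777484)
k = 1.73e+03


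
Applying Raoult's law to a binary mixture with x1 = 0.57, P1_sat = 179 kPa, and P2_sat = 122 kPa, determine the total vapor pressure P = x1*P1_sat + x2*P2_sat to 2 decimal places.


P = x1*P1_sat + x2*P2_sat
x2 = 1 - x1 = 1 - 0.57 = 0.43
P = 0.57*179 + 0.43*122
P = 102.03 + 52.46
P = 154.49 kPa


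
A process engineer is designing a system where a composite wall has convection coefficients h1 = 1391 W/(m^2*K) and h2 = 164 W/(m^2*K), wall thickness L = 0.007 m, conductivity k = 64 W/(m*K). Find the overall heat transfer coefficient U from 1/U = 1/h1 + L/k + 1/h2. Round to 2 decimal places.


1/U = 1/h1 + L/k + 1/h2
1/U = 1/1391 + 0.007/64 + 1/164
1/U = 0.0007189073 + 0.000109375 + 0.006097561
1/U = 0.0069258433
U = 144.39 W/(m^2*K)


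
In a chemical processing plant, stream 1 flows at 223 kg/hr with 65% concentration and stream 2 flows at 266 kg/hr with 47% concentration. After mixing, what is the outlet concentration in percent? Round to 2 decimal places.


Mass balance on solute: F1*x1 + F2*x2 = F3*x3
F3 = F1 + F2 = 223 + 266 = 489 kg/hr
x3 = (F1*x1 + F2*x2)/F3
x3 = (223*0.65 + 266*0.47) / 489
x3 = 55.21%


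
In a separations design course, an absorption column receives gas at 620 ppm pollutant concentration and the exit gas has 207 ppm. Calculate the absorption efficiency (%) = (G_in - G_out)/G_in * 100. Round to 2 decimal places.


Efficiency = (G_in - G_out) / G_in * 100%
Efficiency = (620 - 207) / 620 * 100
Efficiency = 413 / 620 * 100
Efficiency = 66.61%


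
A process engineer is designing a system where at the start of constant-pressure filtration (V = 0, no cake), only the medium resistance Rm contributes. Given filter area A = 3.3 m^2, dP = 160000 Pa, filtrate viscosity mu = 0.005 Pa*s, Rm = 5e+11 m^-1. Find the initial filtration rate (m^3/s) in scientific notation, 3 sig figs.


rate = A * dP / (mu * Rm)
rate = 3.3 * 160000 / (0.005 * 5e+11)
rate = 528000.0 / 2.500e+09
rate = 2.11e-04 m^3/s


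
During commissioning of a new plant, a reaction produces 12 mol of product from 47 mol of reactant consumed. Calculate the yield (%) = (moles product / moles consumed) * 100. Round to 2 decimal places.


Yield = (moles product / moles consumed) * 100%
Yield = (12 / 47) * 100
Yield = 0.2553 * 100
Yield = 25.53%


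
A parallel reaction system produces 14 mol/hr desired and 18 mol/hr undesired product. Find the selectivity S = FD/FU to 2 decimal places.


S = desired product rate / undesired product rate
S = 14 / 18
S = 0.78


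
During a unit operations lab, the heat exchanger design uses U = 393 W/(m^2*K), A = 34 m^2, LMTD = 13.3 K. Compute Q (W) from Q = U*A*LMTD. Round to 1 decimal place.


Q = U * A * LMTD
Q = 393 * 34 * 13.3
Q = 177714.6 W


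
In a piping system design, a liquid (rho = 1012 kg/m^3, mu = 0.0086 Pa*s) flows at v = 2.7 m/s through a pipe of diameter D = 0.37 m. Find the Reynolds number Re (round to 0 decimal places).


Re = rho * v * D / mu
Re = 1012 * 2.7 * 0.37 / 0.0086
Re = 1010.988 / 0.0086
Re = 117557


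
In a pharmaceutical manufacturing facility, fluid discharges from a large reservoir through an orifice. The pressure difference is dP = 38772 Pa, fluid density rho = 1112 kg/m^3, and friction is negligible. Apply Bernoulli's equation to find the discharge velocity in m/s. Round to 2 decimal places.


v = sqrt(2*dP/rho)
v = sqrt(2*38772/1112)
v = sqrt(69.733813)
v = 8.35 m/s


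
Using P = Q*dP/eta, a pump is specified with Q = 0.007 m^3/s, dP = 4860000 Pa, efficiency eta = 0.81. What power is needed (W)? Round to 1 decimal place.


P = Q * dP / eta
P = 0.007 * 4860000 / 0.81
P = 34020.0 / 0.81
P = 42000.0 W


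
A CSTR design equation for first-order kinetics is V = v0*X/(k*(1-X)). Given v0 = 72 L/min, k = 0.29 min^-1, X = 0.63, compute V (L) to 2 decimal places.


V = v0 * X / (k * (1 - X))
V = 72 * 0.63 / (0.29 * (1 - 0.63))
V = 45.36 / (0.29 * 0.37)
V = 45.36 / 0.1073
V = 422.74 L


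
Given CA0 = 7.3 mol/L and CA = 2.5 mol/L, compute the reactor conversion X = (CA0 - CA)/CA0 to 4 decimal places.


X = (CA0 - CA) / CA0
X = (7.3 - 2.5) / 7.3
X = 4.8 / 7.3
X = 0.6575


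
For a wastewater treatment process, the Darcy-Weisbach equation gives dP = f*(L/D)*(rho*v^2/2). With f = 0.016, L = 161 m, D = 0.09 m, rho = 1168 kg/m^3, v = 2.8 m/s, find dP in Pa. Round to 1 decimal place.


dP = f * (L/D) * (rho*v^2/2)
dP = 0.016 * (161/0.09) * (1168*2.8^2/2)
L/D = 1788.88888889
rho*v^2/2 = 1168*7.84/2 = 4578.56
dP = 0.016 * 1788.88888889 * 4578.56
dP = 131048.6 Pa


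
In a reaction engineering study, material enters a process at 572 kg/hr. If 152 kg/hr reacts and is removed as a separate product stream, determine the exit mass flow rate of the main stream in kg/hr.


Steady-state mass balance on the main outlet: F_out = F_in - F_removed
F_out = 572 - 152
F_out = 420 kg/hr


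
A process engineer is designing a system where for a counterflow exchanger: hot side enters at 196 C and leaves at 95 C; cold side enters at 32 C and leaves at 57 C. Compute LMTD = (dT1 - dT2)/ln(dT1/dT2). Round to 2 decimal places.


dT1 = Th_in - Tc_out = 196 - 57 = 139
dT2 = Th_out - Tc_in = 95 - 32 = 63
LMTD = (dT1 - dT2) / ln(dT1/dT2)
LMTD = (139 - 63) / ln(139/63)
LMTD = 96.04 K
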